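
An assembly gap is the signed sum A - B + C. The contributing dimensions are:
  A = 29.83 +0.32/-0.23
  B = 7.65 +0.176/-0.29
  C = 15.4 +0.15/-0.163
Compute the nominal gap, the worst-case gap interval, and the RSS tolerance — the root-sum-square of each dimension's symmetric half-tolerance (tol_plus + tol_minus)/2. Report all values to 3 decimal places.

nominal=37.580 wc=[37.011,38.340] rss=0.393

Stack each dimension's contribution:
  +A: nom +29.830 → Σnom=29.830; wc +0.320/-0.230 → slack +0.320/-0.230; half-tol=0.275, Σhalf²=0.075625
  -B: nom -7.650 → Σnom=22.180; wc +0.290/-0.176 → slack +0.610/-0.406; half-tol=0.233, Σhalf²=0.129914
  +C: nom +15.400 → Σnom=37.580; wc +0.150/-0.163 → slack +0.760/-0.569; half-tol=0.157, Σhalf²=0.154406
Nominal = 37.580. Worst-case = [37.580 - 0.569, 37.580 + 0.760] = [37.011, 38.340]. RSS = √0.154406 = 0.393.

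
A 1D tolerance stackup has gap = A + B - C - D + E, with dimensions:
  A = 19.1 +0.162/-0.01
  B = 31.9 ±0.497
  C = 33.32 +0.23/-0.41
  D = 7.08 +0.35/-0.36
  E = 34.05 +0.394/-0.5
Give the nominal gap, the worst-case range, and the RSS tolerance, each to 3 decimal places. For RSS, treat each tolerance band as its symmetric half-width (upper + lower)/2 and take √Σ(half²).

Stack each dimension's contribution:
  +A: nom +19.100 → Σnom=19.100; wc +0.162/-0.010 → slack +0.162/-0.010; half-tol=0.086, Σhalf²=0.007396
  +B: nom +31.900 → Σnom=51.000; wc +0.497/-0.497 → slack +0.659/-0.507; half-tol=0.497, Σhalf²=0.254405
  -C: nom -33.320 → Σnom=17.680; wc +0.410/-0.230 → slack +1.069/-0.737; half-tol=0.320, Σhalf²=0.356805
  -D: nom -7.080 → Σnom=10.600; wc +0.360/-0.350 → slack +1.429/-1.087; half-tol=0.355, Σhalf²=0.482830
  +E: nom +34.050 → Σnom=44.650; wc +0.394/-0.500 → slack +1.823/-1.587; half-tol=0.447, Σhalf²=0.682639
Nominal = 44.650. Worst-case = [44.650 - 1.587, 44.650 + 1.823] = [43.063, 46.473]. RSS = √0.682639 = 0.826.

nominal=44.650 wc=[43.063,46.473] rss=0.826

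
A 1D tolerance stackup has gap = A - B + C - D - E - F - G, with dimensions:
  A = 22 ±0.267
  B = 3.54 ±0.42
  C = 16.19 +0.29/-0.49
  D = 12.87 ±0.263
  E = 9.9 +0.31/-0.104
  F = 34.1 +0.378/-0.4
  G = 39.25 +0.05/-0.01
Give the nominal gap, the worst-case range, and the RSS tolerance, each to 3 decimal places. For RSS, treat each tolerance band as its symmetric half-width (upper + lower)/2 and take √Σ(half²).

Stack each dimension's contribution:
  +A: nom +22.000 → Σnom=22.000; wc +0.267/-0.267 → slack +0.267/-0.267; half-tol=0.267, Σhalf²=0.071289
  -B: nom -3.540 → Σnom=18.460; wc +0.420/-0.420 → slack +0.687/-0.687; half-tol=0.420, Σhalf²=0.247689
  +C: nom +16.190 → Σnom=34.650; wc +0.290/-0.490 → slack +0.977/-1.177; half-tol=0.390, Σhalf²=0.399789
  -D: nom -12.870 → Σnom=21.780; wc +0.263/-0.263 → slack +1.240/-1.440; half-tol=0.263, Σhalf²=0.468958
  -E: nom -9.900 → Σnom=11.880; wc +0.104/-0.310 → slack +1.344/-1.750; half-tol=0.207, Σhalf²=0.511807
  -F: nom -34.100 → Σnom=-22.220; wc +0.400/-0.378 → slack +1.744/-2.128; half-tol=0.389, Σhalf²=0.663128
  -G: nom -39.250 → Σnom=-61.470; wc +0.010/-0.050 → slack +1.754/-2.178; half-tol=0.030, Σhalf²=0.664028
Nominal = -61.470. Worst-case = [-61.470 - 2.178, -61.470 + 1.754] = [-63.648, -59.716]. RSS = √0.664028 = 0.815.

nominal=-61.470 wc=[-63.648,-59.716] rss=0.815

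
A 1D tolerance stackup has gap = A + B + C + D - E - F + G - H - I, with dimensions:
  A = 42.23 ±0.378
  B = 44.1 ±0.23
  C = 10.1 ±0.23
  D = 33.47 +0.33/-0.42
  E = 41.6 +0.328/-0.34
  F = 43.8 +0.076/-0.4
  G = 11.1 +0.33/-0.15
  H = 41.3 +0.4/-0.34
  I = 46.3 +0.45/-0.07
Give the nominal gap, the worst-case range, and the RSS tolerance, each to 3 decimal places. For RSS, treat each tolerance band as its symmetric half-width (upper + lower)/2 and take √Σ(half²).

nominal=-32.000 wc=[-34.662,-29.352] rss=0.905

Stack each dimension's contribution:
  +A: nom +42.230 → Σnom=42.230; wc +0.378/-0.378 → slack +0.378/-0.378; half-tol=0.378, Σhalf²=0.142884
  +B: nom +44.100 → Σnom=86.330; wc +0.230/-0.230 → slack +0.608/-0.608; half-tol=0.230, Σhalf²=0.195784
  +C: nom +10.100 → Σnom=96.430; wc +0.230/-0.230 → slack +0.838/-0.838; half-tol=0.230, Σhalf²=0.248684
  +D: nom +33.470 → Σnom=129.900; wc +0.330/-0.420 → slack +1.168/-1.258; half-tol=0.375, Σhalf²=0.389309
  -E: nom -41.600 → Σnom=88.300; wc +0.340/-0.328 → slack +1.508/-1.586; half-tol=0.334, Σhalf²=0.500865
  -F: nom -43.800 → Σnom=44.500; wc +0.400/-0.076 → slack +1.908/-1.662; half-tol=0.238, Σhalf²=0.557509
  +G: nom +11.100 → Σnom=55.600; wc +0.330/-0.150 → slack +2.238/-1.812; half-tol=0.240, Σhalf²=0.615109
  -H: nom -41.300 → Σnom=14.300; wc +0.340/-0.400 → slack +2.578/-2.212; half-tol=0.370, Σhalf²=0.752009
  -I: nom -46.300 → Σnom=-32.000; wc +0.070/-0.450 → slack +2.648/-2.662; half-tol=0.260, Σhalf²=0.819609
Nominal = -32.000. Worst-case = [-32.000 - 2.662, -32.000 + 2.648] = [-34.662, -29.352]. RSS = √0.819609 = 0.905.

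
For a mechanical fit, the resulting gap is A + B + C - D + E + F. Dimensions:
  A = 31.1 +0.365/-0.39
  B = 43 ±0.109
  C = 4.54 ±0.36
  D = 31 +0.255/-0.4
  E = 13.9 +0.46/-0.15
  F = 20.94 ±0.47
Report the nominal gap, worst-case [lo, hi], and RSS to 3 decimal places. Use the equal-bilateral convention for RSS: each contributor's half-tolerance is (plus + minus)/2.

nominal=82.480 wc=[80.746,84.644] rss=0.840

Stack each dimension's contribution:
  +A: nom +31.100 → Σnom=31.100; wc +0.365/-0.390 → slack +0.365/-0.390; half-tol=0.378, Σhalf²=0.142506
  +B: nom +43.000 → Σnom=74.100; wc +0.109/-0.109 → slack +0.474/-0.499; half-tol=0.109, Σhalf²=0.154387
  +C: nom +4.540 → Σnom=78.640; wc +0.360/-0.360 → slack +0.834/-0.859; half-tol=0.360, Σhalf²=0.283987
  -D: nom -31.000 → Σnom=47.640; wc +0.400/-0.255 → slack +1.234/-1.114; half-tol=0.328, Σhalf²=0.391244
  +E: nom +13.900 → Σnom=61.540; wc +0.460/-0.150 → slack +1.694/-1.264; half-tol=0.305, Σhalf²=0.484268
  +F: nom +20.940 → Σnom=82.480; wc +0.470/-0.470 → slack +2.164/-1.734; half-tol=0.470, Σhalf²=0.705168
Nominal = 82.480. Worst-case = [82.480 - 1.734, 82.480 + 2.164] = [80.746, 84.644]. RSS = √0.705168 = 0.840.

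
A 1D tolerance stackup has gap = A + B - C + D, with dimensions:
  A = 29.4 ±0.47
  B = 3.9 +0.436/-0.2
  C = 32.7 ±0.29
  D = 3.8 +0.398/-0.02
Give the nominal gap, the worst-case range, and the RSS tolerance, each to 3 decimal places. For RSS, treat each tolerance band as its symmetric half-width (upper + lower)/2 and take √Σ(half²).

nominal=4.400 wc=[3.420,5.994] rss=0.671

Stack each dimension's contribution:
  +A: nom +29.400 → Σnom=29.400; wc +0.470/-0.470 → slack +0.470/-0.470; half-tol=0.470, Σhalf²=0.220900
  +B: nom +3.900 → Σnom=33.300; wc +0.436/-0.200 → slack +0.906/-0.670; half-tol=0.318, Σhalf²=0.322024
  -C: nom -32.700 → Σnom=0.600; wc +0.290/-0.290 → slack +1.196/-0.960; half-tol=0.290, Σhalf²=0.406124
  +D: nom +3.800 → Σnom=4.400; wc +0.398/-0.020 → slack +1.594/-0.980; half-tol=0.209, Σhalf²=0.449805
Nominal = 4.400. Worst-case = [4.400 - 0.980, 4.400 + 1.594] = [3.420, 5.994]. RSS = √0.449805 = 0.671.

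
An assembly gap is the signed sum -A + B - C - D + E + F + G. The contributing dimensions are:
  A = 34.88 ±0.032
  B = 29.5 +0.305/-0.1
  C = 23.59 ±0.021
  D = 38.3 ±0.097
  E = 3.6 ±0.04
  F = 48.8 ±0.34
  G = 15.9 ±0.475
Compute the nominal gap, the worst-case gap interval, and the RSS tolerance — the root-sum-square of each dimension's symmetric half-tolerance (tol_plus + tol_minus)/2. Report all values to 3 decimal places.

nominal=1.030 wc=[-0.075,2.340] rss=0.628

Stack each dimension's contribution:
  -A: nom -34.880 → Σnom=-34.880; wc +0.032/-0.032 → slack +0.032/-0.032; half-tol=0.032, Σhalf²=0.001024
  +B: nom +29.500 → Σnom=-5.380; wc +0.305/-0.100 → slack +0.337/-0.132; half-tol=0.203, Σhalf²=0.042030
  -C: nom -23.590 → Σnom=-28.970; wc +0.021/-0.021 → slack +0.358/-0.153; half-tol=0.021, Σhalf²=0.042471
  -D: nom -38.300 → Σnom=-67.270; wc +0.097/-0.097 → slack +0.455/-0.250; half-tol=0.097, Σhalf²=0.051880
  +E: nom +3.600 → Σnom=-63.670; wc +0.040/-0.040 → slack +0.495/-0.290; half-tol=0.040, Σhalf²=0.053480
  +F: nom +48.800 → Σnom=-14.870; wc +0.340/-0.340 → slack +0.835/-0.630; half-tol=0.340, Σhalf²=0.169080
  +G: nom +15.900 → Σnom=1.030; wc +0.475/-0.475 → slack +1.310/-1.105; half-tol=0.475, Σhalf²=0.394705
Nominal = 1.030. Worst-case = [1.030 - 1.105, 1.030 + 1.310] = [-0.075, 2.340]. RSS = √0.394705 = 0.628.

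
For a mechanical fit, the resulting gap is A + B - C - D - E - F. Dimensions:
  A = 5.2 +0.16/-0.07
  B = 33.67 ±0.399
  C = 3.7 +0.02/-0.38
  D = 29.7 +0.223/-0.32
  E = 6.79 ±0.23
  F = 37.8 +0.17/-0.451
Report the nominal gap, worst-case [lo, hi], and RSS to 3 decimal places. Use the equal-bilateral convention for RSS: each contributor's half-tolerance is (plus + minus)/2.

nominal=-39.120 wc=[-40.232,-37.180] rss=0.660

Stack each dimension's contribution:
  +A: nom +5.200 → Σnom=5.200; wc +0.160/-0.070 → slack +0.160/-0.070; half-tol=0.115, Σhalf²=0.013225
  +B: nom +33.670 → Σnom=38.870; wc +0.399/-0.399 → slack +0.559/-0.469; half-tol=0.399, Σhalf²=0.172426
  -C: nom -3.700 → Σnom=35.170; wc +0.380/-0.020 → slack +0.939/-0.489; half-tol=0.200, Σhalf²=0.212426
  -D: nom -29.700 → Σnom=5.470; wc +0.320/-0.223 → slack +1.259/-0.712; half-tol=0.272, Σhalf²=0.286138
  -E: nom -6.790 → Σnom=-1.320; wc +0.230/-0.230 → slack +1.489/-0.942; half-tol=0.230, Σhalf²=0.339038
  -F: nom -37.800 → Σnom=-39.120; wc +0.451/-0.170 → slack +1.940/-1.112; half-tol=0.310, Σhalf²=0.435449
Nominal = -39.120. Worst-case = [-39.120 - 1.112, -39.120 + 1.940] = [-40.232, -37.180]. RSS = √0.435449 = 0.660.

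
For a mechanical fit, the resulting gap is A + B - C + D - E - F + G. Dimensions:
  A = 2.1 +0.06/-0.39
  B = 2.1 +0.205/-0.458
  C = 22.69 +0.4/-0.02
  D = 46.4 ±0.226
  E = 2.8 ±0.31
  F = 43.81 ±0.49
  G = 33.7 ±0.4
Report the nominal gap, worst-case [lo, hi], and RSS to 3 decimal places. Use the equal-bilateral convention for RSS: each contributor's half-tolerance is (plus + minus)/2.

Stack each dimension's contribution:
  +A: nom +2.100 → Σnom=2.100; wc +0.060/-0.390 → slack +0.060/-0.390; half-tol=0.225, Σhalf²=0.050625
  +B: nom +2.100 → Σnom=4.200; wc +0.205/-0.458 → slack +0.265/-0.848; half-tol=0.332, Σhalf²=0.160517
  -C: nom -22.690 → Σnom=-18.490; wc +0.020/-0.400 → slack +0.285/-1.248; half-tol=0.210, Σhalf²=0.204617
  +D: nom +46.400 → Σnom=27.910; wc +0.226/-0.226 → slack +0.511/-1.474; half-tol=0.226, Σhalf²=0.255693
  -E: nom -2.800 → Σnom=25.110; wc +0.310/-0.310 → slack +0.821/-1.784; half-tol=0.310, Σhalf²=0.351793
  -F: nom -43.810 → Σnom=-18.700; wc +0.490/-0.490 → slack +1.311/-2.274; half-tol=0.490, Σhalf²=0.591893
  +G: nom +33.700 → Σnom=15.000; wc +0.400/-0.400 → slack +1.711/-2.674; half-tol=0.400, Σhalf²=0.751893
Nominal = 15.000. Worst-case = [15.000 - 2.674, 15.000 + 1.711] = [12.326, 16.711]. RSS = √0.751893 = 0.867.

nominal=15.000 wc=[12.326,16.711] rss=0.867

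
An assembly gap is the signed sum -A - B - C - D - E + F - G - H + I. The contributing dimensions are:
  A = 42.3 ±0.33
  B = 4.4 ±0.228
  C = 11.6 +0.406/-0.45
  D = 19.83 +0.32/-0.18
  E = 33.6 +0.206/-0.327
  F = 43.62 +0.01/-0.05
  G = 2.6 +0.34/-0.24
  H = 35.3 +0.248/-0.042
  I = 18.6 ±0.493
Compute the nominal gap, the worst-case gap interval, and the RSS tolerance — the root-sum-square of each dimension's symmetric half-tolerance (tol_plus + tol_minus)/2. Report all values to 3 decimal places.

Stack each dimension's contribution:
  -A: nom -42.300 → Σnom=-42.300; wc +0.330/-0.330 → slack +0.330/-0.330; half-tol=0.330, Σhalf²=0.108900
  -B: nom -4.400 → Σnom=-46.700; wc +0.228/-0.228 → slack +0.558/-0.558; half-tol=0.228, Σhalf²=0.160884
  -C: nom -11.600 → Σnom=-58.300; wc +0.450/-0.406 → slack +1.008/-0.964; half-tol=0.428, Σhalf²=0.344068
  -D: nom -19.830 → Σnom=-78.130; wc +0.180/-0.320 → slack +1.188/-1.284; half-tol=0.250, Σhalf²=0.406568
  -E: nom -33.600 → Σnom=-111.730; wc +0.327/-0.206 → slack +1.515/-1.490; half-tol=0.267, Σhalf²=0.477590
  +F: nom +43.620 → Σnom=-68.110; wc +0.010/-0.050 → slack +1.525/-1.540; half-tol=0.030, Σhalf²=0.478490
  -G: nom -2.600 → Σnom=-70.710; wc +0.240/-0.340 → slack +1.765/-1.880; half-tol=0.290, Σhalf²=0.562590
  -H: nom -35.300 → Σnom=-106.010; wc +0.042/-0.248 → slack +1.807/-2.128; half-tol=0.145, Σhalf²=0.583615
  +I: nom +18.600 → Σnom=-87.410; wc +0.493/-0.493 → slack +2.300/-2.621; half-tol=0.493, Σhalf²=0.826664
Nominal = -87.410. Worst-case = [-87.410 - 2.621, -87.410 + 2.300] = [-90.031, -85.110]. RSS = √0.826664 = 0.909.

nominal=-87.410 wc=[-90.031,-85.110] rss=0.909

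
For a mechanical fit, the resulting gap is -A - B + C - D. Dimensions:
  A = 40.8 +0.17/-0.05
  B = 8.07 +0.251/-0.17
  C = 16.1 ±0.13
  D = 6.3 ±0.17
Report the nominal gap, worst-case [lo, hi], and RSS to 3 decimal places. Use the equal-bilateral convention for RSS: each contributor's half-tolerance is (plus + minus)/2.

nominal=-39.070 wc=[-39.791,-38.550] rss=0.320

Stack each dimension's contribution:
  -A: nom -40.800 → Σnom=-40.800; wc +0.050/-0.170 → slack +0.050/-0.170; half-tol=0.110, Σhalf²=0.012100
  -B: nom -8.070 → Σnom=-48.870; wc +0.170/-0.251 → slack +0.220/-0.421; half-tol=0.211, Σhalf²=0.056410
  +C: nom +16.100 → Σnom=-32.770; wc +0.130/-0.130 → slack +0.350/-0.551; half-tol=0.130, Σhalf²=0.073310
  -D: nom -6.300 → Σnom=-39.070; wc +0.170/-0.170 → slack +0.520/-0.721; half-tol=0.170, Σhalf²=0.102210
Nominal = -39.070. Worst-case = [-39.070 - 0.721, -39.070 + 0.520] = [-39.791, -38.550]. RSS = √0.102210 = 0.320.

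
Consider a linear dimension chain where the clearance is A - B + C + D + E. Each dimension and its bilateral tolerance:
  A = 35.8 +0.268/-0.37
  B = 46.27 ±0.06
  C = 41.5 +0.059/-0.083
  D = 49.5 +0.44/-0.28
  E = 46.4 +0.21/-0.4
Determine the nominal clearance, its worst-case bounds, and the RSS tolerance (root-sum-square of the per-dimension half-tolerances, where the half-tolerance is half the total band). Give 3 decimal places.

Stack each dimension's contribution:
  +A: nom +35.800 → Σnom=35.800; wc +0.268/-0.370 → slack +0.268/-0.370; half-tol=0.319, Σhalf²=0.101761
  -B: nom -46.270 → Σnom=-10.470; wc +0.060/-0.060 → slack +0.328/-0.430; half-tol=0.060, Σhalf²=0.105361
  +C: nom +41.500 → Σnom=31.030; wc +0.059/-0.083 → slack +0.387/-0.513; half-tol=0.071, Σhalf²=0.110402
  +D: nom +49.500 → Σnom=80.530; wc +0.440/-0.280 → slack +0.827/-0.793; half-tol=0.360, Σhalf²=0.240002
  +E: nom +46.400 → Σnom=126.930; wc +0.210/-0.400 → slack +1.037/-1.193; half-tol=0.305, Σhalf²=0.333027
Nominal = 126.930. Worst-case = [126.930 - 1.193, 126.930 + 1.037] = [125.737, 127.967]. RSS = √0.333027 = 0.577.

nominal=126.930 wc=[125.737,127.967] rss=0.577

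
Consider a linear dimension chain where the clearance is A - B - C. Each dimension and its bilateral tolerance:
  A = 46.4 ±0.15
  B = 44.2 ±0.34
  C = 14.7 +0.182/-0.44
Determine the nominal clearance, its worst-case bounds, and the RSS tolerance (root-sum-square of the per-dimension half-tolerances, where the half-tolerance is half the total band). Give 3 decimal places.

Stack each dimension's contribution:
  +A: nom +46.400 → Σnom=46.400; wc +0.150/-0.150 → slack +0.150/-0.150; half-tol=0.150, Σhalf²=0.022500
  -B: nom -44.200 → Σnom=2.200; wc +0.340/-0.340 → slack +0.490/-0.490; half-tol=0.340, Σhalf²=0.138100
  -C: nom -14.700 → Σnom=-12.500; wc +0.440/-0.182 → slack +0.930/-0.672; half-tol=0.311, Σhalf²=0.234821
Nominal = -12.500. Worst-case = [-12.500 - 0.672, -12.500 + 0.930] = [-13.172, -11.570]. RSS = √0.234821 = 0.485.

nominal=-12.500 wc=[-13.172,-11.570] rss=0.485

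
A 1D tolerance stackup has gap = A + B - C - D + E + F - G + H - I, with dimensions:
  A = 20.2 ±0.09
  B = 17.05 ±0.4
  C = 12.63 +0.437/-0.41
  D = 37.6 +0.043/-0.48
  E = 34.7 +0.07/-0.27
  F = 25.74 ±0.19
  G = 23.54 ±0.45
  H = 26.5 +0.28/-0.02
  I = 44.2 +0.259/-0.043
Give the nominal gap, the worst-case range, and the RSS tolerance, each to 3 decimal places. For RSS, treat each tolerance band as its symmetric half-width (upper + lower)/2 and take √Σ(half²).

nominal=6.220 wc=[4.061,8.633] rss=0.854

Stack each dimension's contribution:
  +A: nom +20.200 → Σnom=20.200; wc +0.090/-0.090 → slack +0.090/-0.090; half-tol=0.090, Σhalf²=0.008100
  +B: nom +17.050 → Σnom=37.250; wc +0.400/-0.400 → slack +0.490/-0.490; half-tol=0.400, Σhalf²=0.168100
  -C: nom -12.630 → Σnom=24.620; wc +0.410/-0.437 → slack +0.900/-0.927; half-tol=0.423, Σhalf²=0.347452
  -D: nom -37.600 → Σnom=-12.980; wc +0.480/-0.043 → slack +1.380/-0.970; half-tol=0.262, Σhalf²=0.415834
  +E: nom +34.700 → Σnom=21.720; wc +0.070/-0.270 → slack +1.450/-1.240; half-tol=0.170, Σhalf²=0.444734
  +F: nom +25.740 → Σnom=47.460; wc +0.190/-0.190 → slack +1.640/-1.430; half-tol=0.190, Σhalf²=0.480834
  -G: nom -23.540 → Σnom=23.920; wc +0.450/-0.450 → slack +2.090/-1.880; half-tol=0.450, Σhalf²=0.683334
  +H: nom +26.500 → Σnom=50.420; wc +0.280/-0.020 → slack +2.370/-1.900; half-tol=0.150, Σhalf²=0.705834
  -I: nom -44.200 → Σnom=6.220; wc +0.043/-0.259 → slack +2.413/-2.159; half-tol=0.151, Σhalf²=0.728635
Nominal = 6.220. Worst-case = [6.220 - 2.159, 6.220 + 2.413] = [4.061, 8.633]. RSS = √0.728635 = 0.854.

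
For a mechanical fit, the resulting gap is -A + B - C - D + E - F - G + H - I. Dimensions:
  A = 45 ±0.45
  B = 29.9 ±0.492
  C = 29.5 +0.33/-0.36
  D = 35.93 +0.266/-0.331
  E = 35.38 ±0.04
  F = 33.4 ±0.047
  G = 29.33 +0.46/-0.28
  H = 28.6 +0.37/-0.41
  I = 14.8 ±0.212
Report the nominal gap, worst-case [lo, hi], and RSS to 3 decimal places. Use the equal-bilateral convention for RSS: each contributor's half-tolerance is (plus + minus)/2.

Stack each dimension's contribution:
  -A: nom -45.000 → Σnom=-45.000; wc +0.450/-0.450 → slack +0.450/-0.450; half-tol=0.450, Σhalf²=0.202500
  +B: nom +29.900 → Σnom=-15.100; wc +0.492/-0.492 → slack +0.942/-0.942; half-tol=0.492, Σhalf²=0.444564
  -C: nom -29.500 → Σnom=-44.600; wc +0.360/-0.330 → slack +1.302/-1.272; half-tol=0.345, Σhalf²=0.563589
  -D: nom -35.930 → Σnom=-80.530; wc +0.331/-0.266 → slack +1.633/-1.538; half-tol=0.298, Σhalf²=0.652691
  +E: nom +35.380 → Σnom=-45.150; wc +0.040/-0.040 → slack +1.673/-1.578; half-tol=0.040, Σhalf²=0.654291
  -F: nom -33.400 → Σnom=-78.550; wc +0.047/-0.047 → slack +1.720/-1.625; half-tol=0.047, Σhalf²=0.656500
  -G: nom -29.330 → Σnom=-107.880; wc +0.280/-0.460 → slack +2.000/-2.085; half-tol=0.370, Σhalf²=0.793400
  +H: nom +28.600 → Σnom=-79.280; wc +0.370/-0.410 → slack +2.370/-2.495; half-tol=0.390, Σhalf²=0.945500
  -I: nom -14.800 → Σnom=-94.080; wc +0.212/-0.212 → slack +2.582/-2.707; half-tol=0.212, Σhalf²=0.990444
Nominal = -94.080. Worst-case = [-94.080 - 2.707, -94.080 + 2.582] = [-96.787, -91.498]. RSS = √0.990444 = 0.995.

nominal=-94.080 wc=[-96.787,-91.498] rss=0.995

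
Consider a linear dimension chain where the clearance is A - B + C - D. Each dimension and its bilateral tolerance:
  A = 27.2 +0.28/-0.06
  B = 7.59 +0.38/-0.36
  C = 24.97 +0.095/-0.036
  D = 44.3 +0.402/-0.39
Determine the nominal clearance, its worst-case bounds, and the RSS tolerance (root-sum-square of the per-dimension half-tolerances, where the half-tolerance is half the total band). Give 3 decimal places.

nominal=0.280 wc=[-0.598,1.405] rss=0.572

Stack each dimension's contribution:
  +A: nom +27.200 → Σnom=27.200; wc +0.280/-0.060 → slack +0.280/-0.060; half-tol=0.170, Σhalf²=0.028900
  -B: nom -7.590 → Σnom=19.610; wc +0.360/-0.380 → slack +0.640/-0.440; half-tol=0.370, Σhalf²=0.165800
  +C: nom +24.970 → Σnom=44.580; wc +0.095/-0.036 → slack +0.735/-0.476; half-tol=0.066, Σhalf²=0.170090
  -D: nom -44.300 → Σnom=0.280; wc +0.390/-0.402 → slack +1.125/-0.878; half-tol=0.396, Σhalf²=0.326906
Nominal = 0.280. Worst-case = [0.280 - 0.878, 0.280 + 1.125] = [-0.598, 1.405]. RSS = √0.326906 = 0.572.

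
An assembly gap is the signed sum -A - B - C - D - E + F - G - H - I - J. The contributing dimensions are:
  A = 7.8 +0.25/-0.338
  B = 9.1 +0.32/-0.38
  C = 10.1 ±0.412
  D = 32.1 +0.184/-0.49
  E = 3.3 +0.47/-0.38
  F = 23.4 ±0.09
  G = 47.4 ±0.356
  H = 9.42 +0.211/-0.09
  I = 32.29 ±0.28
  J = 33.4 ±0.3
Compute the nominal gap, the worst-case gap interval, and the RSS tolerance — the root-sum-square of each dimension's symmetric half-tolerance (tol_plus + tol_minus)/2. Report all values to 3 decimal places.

nominal=-161.510 wc=[-164.383,-158.394] rss=0.999

Stack each dimension's contribution:
  -A: nom -7.800 → Σnom=-7.800; wc +0.338/-0.250 → slack +0.338/-0.250; half-tol=0.294, Σhalf²=0.086436
  -B: nom -9.100 → Σnom=-16.900; wc +0.380/-0.320 → slack +0.718/-0.570; half-tol=0.350, Σhalf²=0.208936
  -C: nom -10.100 → Σnom=-27.000; wc +0.412/-0.412 → slack +1.130/-0.982; half-tol=0.412, Σhalf²=0.378680
  -D: nom -32.100 → Σnom=-59.100; wc +0.490/-0.184 → slack +1.620/-1.166; half-tol=0.337, Σhalf²=0.492249
  -E: nom -3.300 → Σnom=-62.400; wc +0.380/-0.470 → slack +2.000/-1.636; half-tol=0.425, Σhalf²=0.672874
  +F: nom +23.400 → Σnom=-39.000; wc +0.090/-0.090 → slack +2.090/-1.726; half-tol=0.090, Σhalf²=0.680974
  -G: nom -47.400 → Σnom=-86.400; wc +0.356/-0.356 → slack +2.446/-2.082; half-tol=0.356, Σhalf²=0.807710
  -H: nom -9.420 → Σnom=-95.820; wc +0.090/-0.211 → slack +2.536/-2.293; half-tol=0.150, Σhalf²=0.830360
  -I: nom -32.290 → Σnom=-128.110; wc +0.280/-0.280 → slack +2.816/-2.573; half-tol=0.280, Σhalf²=0.908760
  -J: nom -33.400 → Σnom=-161.510; wc +0.300/-0.300 → slack +3.116/-2.873; half-tol=0.300, Σhalf²=0.998760
Nominal = -161.510. Worst-case = [-161.510 - 2.873, -161.510 + 3.116] = [-164.383, -158.394]. RSS = √0.998760 = 0.999.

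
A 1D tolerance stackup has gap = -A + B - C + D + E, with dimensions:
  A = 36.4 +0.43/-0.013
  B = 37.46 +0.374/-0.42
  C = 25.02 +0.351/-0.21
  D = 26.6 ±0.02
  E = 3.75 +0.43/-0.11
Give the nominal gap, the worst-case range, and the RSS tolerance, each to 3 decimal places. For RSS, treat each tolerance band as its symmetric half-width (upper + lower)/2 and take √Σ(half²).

Stack each dimension's contribution:
  -A: nom -36.400 → Σnom=-36.400; wc +0.013/-0.430 → slack +0.013/-0.430; half-tol=0.222, Σhalf²=0.049062
  +B: nom +37.460 → Σnom=1.060; wc +0.374/-0.420 → slack +0.387/-0.850; half-tol=0.397, Σhalf²=0.206671
  -C: nom -25.020 → Σnom=-23.960; wc +0.210/-0.351 → slack +0.597/-1.201; half-tol=0.280, Σhalf²=0.285351
  +D: nom +26.600 → Σnom=2.640; wc +0.020/-0.020 → slack +0.617/-1.221; half-tol=0.020, Σhalf²=0.285751
  +E: nom +3.750 → Σnom=6.390; wc +0.430/-0.110 → slack +1.047/-1.331; half-tol=0.270, Σhalf²=0.358652
Nominal = 6.390. Worst-case = [6.390 - 1.331, 6.390 + 1.047] = [5.059, 7.437]. RSS = √0.358652 = 0.599.

nominal=6.390 wc=[5.059,7.437] rss=0.599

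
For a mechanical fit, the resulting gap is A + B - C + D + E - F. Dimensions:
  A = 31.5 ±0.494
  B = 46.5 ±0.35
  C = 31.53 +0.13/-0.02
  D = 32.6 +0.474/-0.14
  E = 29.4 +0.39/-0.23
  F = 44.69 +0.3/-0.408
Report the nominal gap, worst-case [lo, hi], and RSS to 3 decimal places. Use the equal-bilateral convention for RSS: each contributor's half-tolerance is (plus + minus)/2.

Stack each dimension's contribution:
  +A: nom +31.500 → Σnom=31.500; wc +0.494/-0.494 → slack +0.494/-0.494; half-tol=0.494, Σhalf²=0.244036
  +B: nom +46.500 → Σnom=78.000; wc +0.350/-0.350 → slack +0.844/-0.844; half-tol=0.350, Σhalf²=0.366536
  -C: nom -31.530 → Σnom=46.470; wc +0.020/-0.130 → slack +0.864/-0.974; half-tol=0.075, Σhalf²=0.372161
  +D: nom +32.600 → Σnom=79.070; wc +0.474/-0.140 → slack +1.338/-1.114; half-tol=0.307, Σhalf²=0.466410
  +E: nom +29.400 → Σnom=108.470; wc +0.390/-0.230 → slack +1.728/-1.344; half-tol=0.310, Σhalf²=0.562510
  -F: nom -44.690 → Σnom=63.780; wc +0.408/-0.300 → slack +2.136/-1.644; half-tol=0.354, Σhalf²=0.687826
Nominal = 63.780. Worst-case = [63.780 - 1.644, 63.780 + 2.136] = [62.136, 65.916]. RSS = √0.687826 = 0.829.

nominal=63.780 wc=[62.136,65.916] rss=0.829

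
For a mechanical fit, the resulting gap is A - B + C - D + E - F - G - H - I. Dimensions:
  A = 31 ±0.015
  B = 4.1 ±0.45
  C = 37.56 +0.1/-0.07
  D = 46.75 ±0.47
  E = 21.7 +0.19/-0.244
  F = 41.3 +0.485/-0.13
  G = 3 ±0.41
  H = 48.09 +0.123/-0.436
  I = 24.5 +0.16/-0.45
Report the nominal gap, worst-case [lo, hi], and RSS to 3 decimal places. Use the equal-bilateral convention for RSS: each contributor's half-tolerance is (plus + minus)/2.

Stack each dimension's contribution:
  +A: nom +31.000 → Σnom=31.000; wc +0.015/-0.015 → slack +0.015/-0.015; half-tol=0.015, Σhalf²=0.000225
  -B: nom -4.100 → Σnom=26.900; wc +0.450/-0.450 → slack +0.465/-0.465; half-tol=0.450, Σhalf²=0.202725
  +C: nom +37.560 → Σnom=64.460; wc +0.100/-0.070 → slack +0.565/-0.535; half-tol=0.085, Σhalf²=0.209950
  -D: nom -46.750 → Σnom=17.710; wc +0.470/-0.470 → slack +1.035/-1.005; half-tol=0.470, Σhalf²=0.430850
  +E: nom +21.700 → Σnom=39.410; wc +0.190/-0.244 → slack +1.225/-1.249; half-tol=0.217, Σhalf²=0.477939
  -F: nom -41.300 → Σnom=-1.890; wc +0.130/-0.485 → slack +1.355/-1.734; half-tol=0.307, Σhalf²=0.572495
  -G: nom -3.000 → Σnom=-4.890; wc +0.410/-0.410 → slack +1.765/-2.144; half-tol=0.410, Σhalf²=0.740595
  -H: nom -48.090 → Σnom=-52.980; wc +0.436/-0.123 → slack +2.201/-2.267; half-tol=0.279, Σhalf²=0.818715
  -I: nom -24.500 → Σnom=-77.480; wc +0.450/-0.160 → slack +2.651/-2.427; half-tol=0.305, Σhalf²=0.911740
Nominal = -77.480. Worst-case = [-77.480 - 2.427, -77.480 + 2.651] = [-79.907, -74.829]. RSS = √0.911740 = 0.955.

nominal=-77.480 wc=[-79.907,-74.829] rss=0.955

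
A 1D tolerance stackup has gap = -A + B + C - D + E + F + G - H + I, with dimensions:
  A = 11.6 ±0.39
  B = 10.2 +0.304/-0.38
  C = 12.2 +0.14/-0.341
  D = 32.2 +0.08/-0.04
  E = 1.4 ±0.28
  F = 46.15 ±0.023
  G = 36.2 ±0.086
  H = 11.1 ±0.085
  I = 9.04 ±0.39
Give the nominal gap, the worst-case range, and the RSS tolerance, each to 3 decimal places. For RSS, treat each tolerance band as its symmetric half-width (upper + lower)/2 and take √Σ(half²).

Stack each dimension's contribution:
  -A: nom -11.600 → Σnom=-11.600; wc +0.390/-0.390 → slack +0.390/-0.390; half-tol=0.390, Σhalf²=0.152100
  +B: nom +10.200 → Σnom=-1.400; wc +0.304/-0.380 → slack +0.694/-0.770; half-tol=0.342, Σhalf²=0.269064
  +C: nom +12.200 → Σnom=10.800; wc +0.140/-0.341 → slack +0.834/-1.111; half-tol=0.241, Σhalf²=0.326904
  -D: nom -32.200 → Σnom=-21.400; wc +0.040/-0.080 → slack +0.874/-1.191; half-tol=0.060, Σhalf²=0.330504
  +E: nom +1.400 → Σnom=-20.000; wc +0.280/-0.280 → slack +1.154/-1.471; half-tol=0.280, Σhalf²=0.408904
  +F: nom +46.150 → Σnom=26.150; wc +0.023/-0.023 → slack +1.177/-1.494; half-tol=0.023, Σhalf²=0.409433
  +G: nom +36.200 → Σnom=62.350; wc +0.086/-0.086 → slack +1.263/-1.580; half-tol=0.086, Σhalf²=0.416829
  -H: nom -11.100 → Σnom=51.250; wc +0.085/-0.085 → slack +1.348/-1.665; half-tol=0.085, Σhalf²=0.424054
  +I: nom +9.040 → Σnom=60.290; wc +0.390/-0.390 → slack +1.738/-2.055; half-tol=0.390, Σhalf²=0.576154
Nominal = 60.290. Worst-case = [60.290 - 2.055, 60.290 + 1.738] = [58.235, 62.028]. RSS = √0.576154 = 0.759.

nominal=60.290 wc=[58.235,62.028] rss=0.759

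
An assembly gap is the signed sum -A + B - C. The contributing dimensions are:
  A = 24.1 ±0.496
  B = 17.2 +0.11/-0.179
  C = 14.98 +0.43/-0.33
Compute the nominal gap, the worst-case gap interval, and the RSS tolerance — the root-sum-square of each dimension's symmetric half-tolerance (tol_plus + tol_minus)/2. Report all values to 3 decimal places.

Stack each dimension's contribution:
  -A: nom -24.100 → Σnom=-24.100; wc +0.496/-0.496 → slack +0.496/-0.496; half-tol=0.496, Σhalf²=0.246016
  +B: nom +17.200 → Σnom=-6.900; wc +0.110/-0.179 → slack +0.606/-0.675; half-tol=0.144, Σhalf²=0.266896
  -C: nom -14.980 → Σnom=-21.880; wc +0.330/-0.430 → slack +0.936/-1.105; half-tol=0.380, Σhalf²=0.411296
Nominal = -21.880. Worst-case = [-21.880 - 1.105, -21.880 + 0.936] = [-22.985, -20.944]. RSS = √0.411296 = 0.641.

nominal=-21.880 wc=[-22.985,-20.944] rss=0.641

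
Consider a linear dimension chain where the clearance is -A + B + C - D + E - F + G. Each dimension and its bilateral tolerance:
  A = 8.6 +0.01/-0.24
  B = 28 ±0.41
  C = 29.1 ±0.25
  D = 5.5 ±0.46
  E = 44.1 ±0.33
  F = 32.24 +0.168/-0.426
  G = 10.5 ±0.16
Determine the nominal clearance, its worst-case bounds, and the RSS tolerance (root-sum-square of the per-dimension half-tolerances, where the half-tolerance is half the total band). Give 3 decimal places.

Stack each dimension's contribution:
  -A: nom -8.600 → Σnom=-8.600; wc +0.240/-0.010 → slack +0.240/-0.010; half-tol=0.125, Σhalf²=0.015625
  +B: nom +28.000 → Σnom=19.400; wc +0.410/-0.410 → slack +0.650/-0.420; half-tol=0.410, Σhalf²=0.183725
  +C: nom +29.100 → Σnom=48.500; wc +0.250/-0.250 → slack +0.900/-0.670; half-tol=0.250, Σhalf²=0.246225
  -D: nom -5.500 → Σnom=43.000; wc +0.460/-0.460 → slack +1.360/-1.130; half-tol=0.460, Σhalf²=0.457825
  +E: nom +44.100 → Σnom=87.100; wc +0.330/-0.330 → slack +1.690/-1.460; half-tol=0.330, Σhalf²=0.566725
  -F: nom -32.240 → Σnom=54.860; wc +0.426/-0.168 → slack +2.116/-1.628; half-tol=0.297, Σhalf²=0.654934
  +G: nom +10.500 → Σnom=65.360; wc +0.160/-0.160 → slack +2.276/-1.788; half-tol=0.160, Σhalf²=0.680534
Nominal = 65.360. Worst-case = [65.360 - 1.788, 65.360 + 2.276] = [63.572, 67.636]. RSS = √0.680534 = 0.825.

nominal=65.360 wc=[63.572,67.636] rss=0.825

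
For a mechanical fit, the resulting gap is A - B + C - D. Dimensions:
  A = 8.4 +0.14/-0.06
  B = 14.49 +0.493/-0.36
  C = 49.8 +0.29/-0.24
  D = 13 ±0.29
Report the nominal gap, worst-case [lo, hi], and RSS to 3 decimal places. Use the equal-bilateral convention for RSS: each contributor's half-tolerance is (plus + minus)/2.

nominal=30.710 wc=[29.627,31.790] rss=0.588

Stack each dimension's contribution:
  +A: nom +8.400 → Σnom=8.400; wc +0.140/-0.060 → slack +0.140/-0.060; half-tol=0.100, Σhalf²=0.010000
  -B: nom -14.490 → Σnom=-6.090; wc +0.360/-0.493 → slack +0.500/-0.553; half-tol=0.426, Σhalf²=0.191902
  +C: nom +49.800 → Σnom=43.710; wc +0.290/-0.240 → slack +0.790/-0.793; half-tol=0.265, Σhalf²=0.262127
  -D: nom -13.000 → Σnom=30.710; wc +0.290/-0.290 → slack +1.080/-1.083; half-tol=0.290, Σhalf²=0.346227
Nominal = 30.710. Worst-case = [30.710 - 1.083, 30.710 + 1.080] = [29.627, 31.790]. RSS = √0.346227 = 0.588.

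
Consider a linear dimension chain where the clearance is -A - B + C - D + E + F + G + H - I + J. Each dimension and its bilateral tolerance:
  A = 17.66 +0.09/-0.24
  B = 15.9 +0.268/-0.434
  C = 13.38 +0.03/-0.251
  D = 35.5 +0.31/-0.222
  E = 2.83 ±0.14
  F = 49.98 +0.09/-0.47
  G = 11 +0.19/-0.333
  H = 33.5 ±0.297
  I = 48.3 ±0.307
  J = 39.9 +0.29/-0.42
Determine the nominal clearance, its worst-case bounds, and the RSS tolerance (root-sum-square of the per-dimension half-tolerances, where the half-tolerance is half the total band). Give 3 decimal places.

Stack each dimension's contribution:
  -A: nom -17.660 → Σnom=-17.660; wc +0.240/-0.090 → slack +0.240/-0.090; half-tol=0.165, Σhalf²=0.027225
  -B: nom -15.900 → Σnom=-33.560; wc +0.434/-0.268 → slack +0.674/-0.358; half-tol=0.351, Σhalf²=0.150426
  +C: nom +13.380 → Σnom=-20.180; wc +0.030/-0.251 → slack +0.704/-0.609; half-tol=0.141, Σhalf²=0.170166
  -D: nom -35.500 → Σnom=-55.680; wc +0.222/-0.310 → slack +0.926/-0.919; half-tol=0.266, Σhalf²=0.240922
  +E: nom +2.830 → Σnom=-52.850; wc +0.140/-0.140 → slack +1.066/-1.059; half-tol=0.140, Σhalf²=0.260522
  +F: nom +49.980 → Σnom=-2.870; wc +0.090/-0.470 → slack +1.156/-1.529; half-tol=0.280, Σhalf²=0.338922
  +G: nom +11.000 → Σnom=8.130; wc +0.190/-0.333 → slack +1.346/-1.862; half-tol=0.262, Σhalf²=0.407304
  +H: nom +33.500 → Σnom=41.630; wc +0.297/-0.297 → slack +1.643/-2.159; half-tol=0.297, Σhalf²=0.495513
  -I: nom -48.300 → Σnom=-6.670; wc +0.307/-0.307 → slack +1.950/-2.466; half-tol=0.307, Σhalf²=0.589762
  +J: nom +39.900 → Σnom=33.230; wc +0.290/-0.420 → slack +2.240/-2.886; half-tol=0.355, Σhalf²=0.715788
Nominal = 33.230. Worst-case = [33.230 - 2.886, 33.230 + 2.240] = [30.344, 35.470]. RSS = √0.715788 = 0.846.

nominal=33.230 wc=[30.344,35.470] rss=0.846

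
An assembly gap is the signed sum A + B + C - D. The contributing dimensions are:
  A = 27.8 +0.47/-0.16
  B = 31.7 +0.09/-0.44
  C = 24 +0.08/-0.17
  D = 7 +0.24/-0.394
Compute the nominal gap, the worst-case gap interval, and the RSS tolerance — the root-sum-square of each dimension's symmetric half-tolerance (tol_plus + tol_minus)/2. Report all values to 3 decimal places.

nominal=76.500 wc=[75.490,77.534] rss=0.534

Stack each dimension's contribution:
  +A: nom +27.800 → Σnom=27.800; wc +0.470/-0.160 → slack +0.470/-0.160; half-tol=0.315, Σhalf²=0.099225
  +B: nom +31.700 → Σnom=59.500; wc +0.090/-0.440 → slack +0.560/-0.600; half-tol=0.265, Σhalf²=0.169450
  +C: nom +24.000 → Σnom=83.500; wc +0.080/-0.170 → slack +0.640/-0.770; half-tol=0.125, Σhalf²=0.185075
  -D: nom -7.000 → Σnom=76.500; wc +0.394/-0.240 → slack +1.034/-1.010; half-tol=0.317, Σhalf²=0.285564
Nominal = 76.500. Worst-case = [76.500 - 1.010, 76.500 + 1.034] = [75.490, 77.534]. RSS = √0.285564 = 0.534.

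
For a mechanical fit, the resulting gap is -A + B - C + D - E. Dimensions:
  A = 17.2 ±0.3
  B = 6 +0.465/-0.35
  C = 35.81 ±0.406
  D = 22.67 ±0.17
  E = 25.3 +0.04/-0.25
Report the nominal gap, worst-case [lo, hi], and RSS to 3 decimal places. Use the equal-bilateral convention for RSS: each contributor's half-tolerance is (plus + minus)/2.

nominal=-49.640 wc=[-50.906,-48.049] rss=0.686

Stack each dimension's contribution:
  -A: nom -17.200 → Σnom=-17.200; wc +0.300/-0.300 → slack +0.300/-0.300; half-tol=0.300, Σhalf²=0.090000
  +B: nom +6.000 → Σnom=-11.200; wc +0.465/-0.350 → slack +0.765/-0.650; half-tol=0.407, Σhalf²=0.256056
  -C: nom -35.810 → Σnom=-47.010; wc +0.406/-0.406 → slack +1.171/-1.056; half-tol=0.406, Σhalf²=0.420892
  +D: nom +22.670 → Σnom=-24.340; wc +0.170/-0.170 → slack +1.341/-1.226; half-tol=0.170, Σhalf²=0.449792
  -E: nom -25.300 → Σnom=-49.640; wc +0.250/-0.040 → slack +1.591/-1.266; half-tol=0.145, Σhalf²=0.470817
Nominal = -49.640. Worst-case = [-49.640 - 1.266, -49.640 + 1.591] = [-50.906, -48.049]. RSS = √0.470817 = 0.686.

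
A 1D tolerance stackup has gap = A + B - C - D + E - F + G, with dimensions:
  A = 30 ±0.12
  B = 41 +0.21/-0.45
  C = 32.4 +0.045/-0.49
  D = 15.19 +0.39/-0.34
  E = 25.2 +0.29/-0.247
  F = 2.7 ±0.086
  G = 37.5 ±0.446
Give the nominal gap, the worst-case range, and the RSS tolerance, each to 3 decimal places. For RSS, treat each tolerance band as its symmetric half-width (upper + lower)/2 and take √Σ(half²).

nominal=83.410 wc=[81.626,85.392] rss=0.779

Stack each dimension's contribution:
  +A: nom +30.000 → Σnom=30.000; wc +0.120/-0.120 → slack +0.120/-0.120; half-tol=0.120, Σhalf²=0.014400
  +B: nom +41.000 → Σnom=71.000; wc +0.210/-0.450 → slack +0.330/-0.570; half-tol=0.330, Σhalf²=0.123300
  -C: nom -32.400 → Σnom=38.600; wc +0.490/-0.045 → slack +0.820/-0.615; half-tol=0.268, Σhalf²=0.194856
  -D: nom -15.190 → Σnom=23.410; wc +0.340/-0.390 → slack +1.160/-1.005; half-tol=0.365, Σhalf²=0.328081
  +E: nom +25.200 → Σnom=48.610; wc +0.290/-0.247 → slack +1.450/-1.252; half-tol=0.268, Σhalf²=0.400173
  -F: nom -2.700 → Σnom=45.910; wc +0.086/-0.086 → slack +1.536/-1.338; half-tol=0.086, Σhalf²=0.407569
  +G: nom +37.500 → Σnom=83.410; wc +0.446/-0.446 → slack +1.982/-1.784; half-tol=0.446, Σhalf²=0.606486
Nominal = 83.410. Worst-case = [83.410 - 1.784, 83.410 + 1.982] = [81.626, 85.392]. RSS = √0.606486 = 0.779.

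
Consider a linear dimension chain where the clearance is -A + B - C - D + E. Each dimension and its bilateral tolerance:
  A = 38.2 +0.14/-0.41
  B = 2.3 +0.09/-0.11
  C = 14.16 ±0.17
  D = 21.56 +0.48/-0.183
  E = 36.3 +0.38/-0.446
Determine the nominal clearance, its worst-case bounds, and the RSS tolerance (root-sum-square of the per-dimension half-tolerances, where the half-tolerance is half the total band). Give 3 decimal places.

nominal=-35.320 wc=[-36.666,-34.087] rss=0.628

Stack each dimension's contribution:
  -A: nom -38.200 → Σnom=-38.200; wc +0.410/-0.140 → slack +0.410/-0.140; half-tol=0.275, Σhalf²=0.075625
  +B: nom +2.300 → Σnom=-35.900; wc +0.090/-0.110 → slack +0.500/-0.250; half-tol=0.100, Σhalf²=0.085625
  -C: nom -14.160 → Σnom=-50.060; wc +0.170/-0.170 → slack +0.670/-0.420; half-tol=0.170, Σhalf²=0.114525
  -D: nom -21.560 → Σnom=-71.620; wc +0.183/-0.480 → slack +0.853/-0.900; half-tol=0.332, Σhalf²=0.224417
  +E: nom +36.300 → Σnom=-35.320; wc +0.380/-0.446 → slack +1.233/-1.346; half-tol=0.413, Σhalf²=0.394986
Nominal = -35.320. Worst-case = [-35.320 - 1.346, -35.320 + 1.233] = [-36.666, -34.087]. RSS = √0.394986 = 0.628.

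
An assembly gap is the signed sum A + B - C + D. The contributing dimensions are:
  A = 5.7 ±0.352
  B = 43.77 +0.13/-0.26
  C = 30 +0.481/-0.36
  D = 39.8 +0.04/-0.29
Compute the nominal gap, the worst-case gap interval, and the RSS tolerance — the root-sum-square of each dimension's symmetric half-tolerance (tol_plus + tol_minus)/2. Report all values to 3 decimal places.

Stack each dimension's contribution:
  +A: nom +5.700 → Σnom=5.700; wc +0.352/-0.352 → slack +0.352/-0.352; half-tol=0.352, Σhalf²=0.123904
  +B: nom +43.770 → Σnom=49.470; wc +0.130/-0.260 → slack +0.482/-0.612; half-tol=0.195, Σhalf²=0.161929
  -C: nom -30.000 → Σnom=19.470; wc +0.360/-0.481 → slack +0.842/-1.093; half-tol=0.420, Σhalf²=0.338749
  +D: nom +39.800 → Σnom=59.270; wc +0.040/-0.290 → slack +0.882/-1.383; half-tol=0.165, Σhalf²=0.365974
Nominal = 59.270. Worst-case = [59.270 - 1.383, 59.270 + 0.882] = [57.887, 60.152]. RSS = √0.365974 = 0.605.

nominal=59.270 wc=[57.887,60.152] rss=0.605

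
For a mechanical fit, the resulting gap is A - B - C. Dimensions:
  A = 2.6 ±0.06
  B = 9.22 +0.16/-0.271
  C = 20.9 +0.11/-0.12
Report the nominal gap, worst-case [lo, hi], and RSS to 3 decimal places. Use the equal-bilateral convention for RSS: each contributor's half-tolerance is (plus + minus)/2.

Stack each dimension's contribution:
  +A: nom +2.600 → Σnom=2.600; wc +0.060/-0.060 → slack +0.060/-0.060; half-tol=0.060, Σhalf²=0.003600
  -B: nom -9.220 → Σnom=-6.620; wc +0.271/-0.160 → slack +0.331/-0.220; half-tol=0.216, Σhalf²=0.050040
  -C: nom -20.900 → Σnom=-27.520; wc +0.120/-0.110 → slack +0.451/-0.330; half-tol=0.115, Σhalf²=0.063265
Nominal = -27.520. Worst-case = [-27.520 - 0.330, -27.520 + 0.451] = [-27.850, -27.069]. RSS = √0.063265 = 0.252.

nominal=-27.520 wc=[-27.850,-27.069] rss=0.252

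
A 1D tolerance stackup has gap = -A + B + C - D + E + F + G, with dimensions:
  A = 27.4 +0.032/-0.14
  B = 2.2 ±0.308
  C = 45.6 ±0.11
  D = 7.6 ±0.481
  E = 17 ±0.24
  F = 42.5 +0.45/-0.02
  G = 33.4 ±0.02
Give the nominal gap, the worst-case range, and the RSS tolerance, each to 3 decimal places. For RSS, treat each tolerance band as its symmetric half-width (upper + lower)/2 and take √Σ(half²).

nominal=105.700 wc=[104.489,107.449] rss=0.677

Stack each dimension's contribution:
  -A: nom -27.400 → Σnom=-27.400; wc +0.140/-0.032 → slack +0.140/-0.032; half-tol=0.086, Σhalf²=0.007396
  +B: nom +2.200 → Σnom=-25.200; wc +0.308/-0.308 → slack +0.448/-0.340; half-tol=0.308, Σhalf²=0.102260
  +C: nom +45.600 → Σnom=20.400; wc +0.110/-0.110 → slack +0.558/-0.450; half-tol=0.110, Σhalf²=0.114360
  -D: nom -7.600 → Σnom=12.800; wc +0.481/-0.481 → slack +1.039/-0.931; half-tol=0.481, Σhalf²=0.345721
  +E: nom +17.000 → Σnom=29.800; wc +0.240/-0.240 → slack +1.279/-1.171; half-tol=0.240, Σhalf²=0.403321
  +F: nom +42.500 → Σnom=72.300; wc +0.450/-0.020 → slack +1.729/-1.191; half-tol=0.235, Σhalf²=0.458546
  +G: nom +33.400 → Σnom=105.700; wc +0.020/-0.020 → slack +1.749/-1.211; half-tol=0.020, Σhalf²=0.458946
Nominal = 105.700. Worst-case = [105.700 - 1.211, 105.700 + 1.749] = [104.489, 107.449]. RSS = √0.458946 = 0.677.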